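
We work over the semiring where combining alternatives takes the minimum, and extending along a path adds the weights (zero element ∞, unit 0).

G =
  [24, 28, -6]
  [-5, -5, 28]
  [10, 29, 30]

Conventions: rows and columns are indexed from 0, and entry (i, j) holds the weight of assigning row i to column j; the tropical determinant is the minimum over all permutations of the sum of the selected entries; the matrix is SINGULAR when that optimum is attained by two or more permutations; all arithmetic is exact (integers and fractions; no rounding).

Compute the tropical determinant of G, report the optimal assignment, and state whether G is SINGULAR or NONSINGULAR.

σ = (0, 1, 2): 24 + (-5) + 30 = 49
σ = (0, 2, 1): 24 + 28 + 29 = 81
σ = (1, 0, 2): 28 + (-5) + 30 = 53
σ = (1, 2, 0): 28 + 28 + 10 = 66
σ = (2, 0, 1): (-6) + (-5) + 29 = 18
σ = (2, 1, 0): (-6) + (-5) + 10 = -1
Optimal value attained by: σ = (2, 1, 0).
Answer: det⊕(G) = -1; verdict: NONSINGULAR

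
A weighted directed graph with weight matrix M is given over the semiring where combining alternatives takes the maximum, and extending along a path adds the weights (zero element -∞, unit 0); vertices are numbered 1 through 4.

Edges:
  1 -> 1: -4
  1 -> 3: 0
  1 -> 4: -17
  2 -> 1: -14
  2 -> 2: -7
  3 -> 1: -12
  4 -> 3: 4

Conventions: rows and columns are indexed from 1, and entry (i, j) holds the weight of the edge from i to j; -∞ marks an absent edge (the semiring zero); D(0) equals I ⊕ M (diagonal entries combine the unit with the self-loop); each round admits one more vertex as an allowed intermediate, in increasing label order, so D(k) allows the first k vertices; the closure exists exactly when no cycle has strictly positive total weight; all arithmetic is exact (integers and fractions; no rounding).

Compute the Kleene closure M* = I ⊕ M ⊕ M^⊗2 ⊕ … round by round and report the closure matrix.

D(0):
  [0, -∞, 0, -17]
  [-14, 0, -∞, -∞]
  [-12, -∞, 0, -∞]
  [-∞, -∞, 4, 0]
D(1):
  [0, -∞, 0, -17]
  [-14, 0, -14, -31]
  [-12, -∞, 0, -29]
  [-∞, -∞, 4, 0]
D(2):
  [0, -∞, 0, -17]
  [-14, 0, -14, -31]
  [-12, -∞, 0, -29]
  [-∞, -∞, 4, 0]
D(3):
  [0, -∞, 0, -17]
  [-14, 0, -14, -31]
  [-12, -∞, 0, -29]
  [-8, -∞, 4, 0]
D(4):
  [0, -∞, 0, -17]
  [-14, 0, -14, -31]
  [-12, -∞, 0, -29]
  [-8, -∞, 4, 0]
Answer: M* = [[0, -∞, 0, -17], [-14, 0, -14, -31], [-12, -∞, 0, -29], [-8, -∞, 4, 0]]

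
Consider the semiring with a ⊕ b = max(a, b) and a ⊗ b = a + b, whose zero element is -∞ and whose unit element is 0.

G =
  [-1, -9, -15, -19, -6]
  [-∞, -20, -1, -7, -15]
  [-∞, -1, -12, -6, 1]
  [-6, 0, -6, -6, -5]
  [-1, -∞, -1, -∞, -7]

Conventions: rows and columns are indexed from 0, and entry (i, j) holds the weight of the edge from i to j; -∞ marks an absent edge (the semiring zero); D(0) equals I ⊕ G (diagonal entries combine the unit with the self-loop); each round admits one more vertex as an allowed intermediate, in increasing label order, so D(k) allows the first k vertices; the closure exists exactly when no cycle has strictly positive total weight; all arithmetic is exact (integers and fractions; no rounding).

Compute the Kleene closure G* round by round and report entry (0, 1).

D(0):
  [0, -9, -15, -19, -6]
  [-∞, 0, -1, -7, -15]
  [-∞, -1, 0, -6, 1]
  [-6, 0, -6, 0, -5]
  [-1, -∞, -1, -∞, 0]
D(1):
  [0, -9, -15, -19, -6]
  [-∞, 0, -1, -7, -15]
  [-∞, -1, 0, -6, 1]
  [-6, 0, -6, 0, -5]
  [-1, -10, -1, -20, 0]
D(2):
  [0, -9, -10, -16, -6]
  [-∞, 0, -1, -7, -15]
  [-∞, -1, 0, -6, 1]
  [-6, 0, -1, 0, -5]
  [-1, -10, -1, -17, 0]
D(3):
  [0, -9, -10, -16, -6]
  [-∞, 0, -1, -7, 0]
  [-∞, -1, 0, -6, 1]
  [-6, 0, -1, 0, 0]
  [-1, -2, -1, -7, 0]
D(4):
  [0, -9, -10, -16, -6]
  [-13, 0, -1, -7, 0]
  [-12, -1, 0, -6, 1]
  [-6, 0, -1, 0, 0]
  [-1, -2, -1, -7, 0]
D(5):
  [0, -8, -7, -13, -6]
  [-1, 0, -1, -7, 0]
  [0, -1, 0, -6, 1]
  [-1, 0, -1, 0, 0]
  [-1, -2, -1, -7, 0]
Answer: G*[0][1] = -8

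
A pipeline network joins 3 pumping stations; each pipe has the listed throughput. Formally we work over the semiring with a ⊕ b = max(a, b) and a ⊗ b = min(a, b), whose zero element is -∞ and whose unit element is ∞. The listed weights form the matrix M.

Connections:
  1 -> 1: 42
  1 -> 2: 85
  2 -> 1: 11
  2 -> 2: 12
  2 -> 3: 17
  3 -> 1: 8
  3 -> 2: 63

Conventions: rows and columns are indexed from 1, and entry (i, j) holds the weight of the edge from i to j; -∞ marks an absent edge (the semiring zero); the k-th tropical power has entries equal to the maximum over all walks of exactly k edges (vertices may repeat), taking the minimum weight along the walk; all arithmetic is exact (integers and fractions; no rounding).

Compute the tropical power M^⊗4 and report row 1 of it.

M^⊗2:
  [42, 42, 17]
  [11, 17, 12]
  [11, 12, 17]
M^⊗3:
  [42, 42, 17]
  [11, 12, 17]
  [11, 17, 12]
M^⊗4:
  [42, 42, 17]
  [11, 17, 12]
  [11, 12, 17]
Answer: row 1 of M^⊗4 = [42, 42, 17]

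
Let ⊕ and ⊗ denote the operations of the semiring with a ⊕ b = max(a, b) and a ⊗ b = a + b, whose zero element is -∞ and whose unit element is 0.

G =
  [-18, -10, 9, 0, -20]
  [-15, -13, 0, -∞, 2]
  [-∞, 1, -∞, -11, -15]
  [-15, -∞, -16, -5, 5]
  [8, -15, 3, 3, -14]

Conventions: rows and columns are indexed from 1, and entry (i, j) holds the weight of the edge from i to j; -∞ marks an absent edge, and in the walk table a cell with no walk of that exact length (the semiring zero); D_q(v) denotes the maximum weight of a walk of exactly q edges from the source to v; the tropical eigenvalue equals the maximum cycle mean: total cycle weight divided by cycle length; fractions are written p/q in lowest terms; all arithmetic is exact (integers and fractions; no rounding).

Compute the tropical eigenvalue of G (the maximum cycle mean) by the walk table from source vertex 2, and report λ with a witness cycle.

q=0: [-∞, 0, -∞, -∞, -∞]
q=1: [-15, -13, 0, -∞, 2]
q=2: [10, 1, 5, 5, -11]
q=3: [-3, 6, 19, 10, 10]
q=4: [18, 20, 13, 13, 15]
q=5: [23, 14, 27, 18, 22]
Optimal cycle mean attained by: cycle 1->3->2->5->1, total 9 + 1 + 2 + 8, length 4.
Answer: λ = 5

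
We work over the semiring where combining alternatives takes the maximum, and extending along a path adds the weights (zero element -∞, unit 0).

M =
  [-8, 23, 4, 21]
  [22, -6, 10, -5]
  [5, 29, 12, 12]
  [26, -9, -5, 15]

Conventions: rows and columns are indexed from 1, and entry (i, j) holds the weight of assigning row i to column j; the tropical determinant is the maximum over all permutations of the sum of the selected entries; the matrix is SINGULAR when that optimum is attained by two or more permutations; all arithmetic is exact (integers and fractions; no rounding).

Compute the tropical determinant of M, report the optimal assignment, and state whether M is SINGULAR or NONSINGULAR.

σ = (1, 2, 3, 4): (-8) + (-6) + 12 + 15 = 13
σ = (1, 2, 4, 3): (-8) + (-6) + 12 + (-5) = -7
σ = (1, 3, 2, 4): (-8) + 10 + 29 + 15 = 46
σ = (1, 3, 4, 2): (-8) + 10 + 12 + (-9) = 5
σ = (1, 4, 2, 3): (-8) + (-5) + 29 + (-5) = 11
σ = (1, 4, 3, 2): (-8) + (-5) + 12 + (-9) = -10
σ = (2, 1, 3, 4): 23 + 22 + 12 + 15 = 72
σ = (2, 1, 4, 3): 23 + 22 + 12 + (-5) = 52
σ = (2, 3, 1, 4): 23 + 10 + 5 + 15 = 53
σ = (2, 3, 4, 1): 23 + 10 + 12 + 26 = 71
σ = (2, 4, 1, 3): 23 + (-5) + 5 + (-5) = 18
σ = (2, 4, 3, 1): 23 + (-5) + 12 + 26 = 56
σ = (3, 1, 2, 4): 4 + 22 + 29 + 15 = 70
σ = (3, 1, 4, 2): 4 + 22 + 12 + (-9) = 29
σ = (3, 2, 1, 4): 4 + (-6) + 5 + 15 = 18
σ = (3, 2, 4, 1): 4 + (-6) + 12 + 26 = 36
σ = (3, 4, 1, 2): 4 + (-5) + 5 + (-9) = -5
σ = (3, 4, 2, 1): 4 + (-5) + 29 + 26 = 54
σ = (4, 1, 2, 3): 21 + 22 + 29 + (-5) = 67
σ = (4, 1, 3, 2): 21 + 22 + 12 + (-9) = 46
σ = (4, 2, 1, 3): 21 + (-6) + 5 + (-5) = 15
σ = (4, 2, 3, 1): 21 + (-6) + 12 + 26 = 53
σ = (4, 3, 1, 2): 21 + 10 + 5 + (-9) = 27
σ = (4, 3, 2, 1): 21 + 10 + 29 + 26 = 86
Optimal value attained by: σ = (4, 3, 2, 1).
Answer: det⊕(M) = 86; verdict: NONSINGULAR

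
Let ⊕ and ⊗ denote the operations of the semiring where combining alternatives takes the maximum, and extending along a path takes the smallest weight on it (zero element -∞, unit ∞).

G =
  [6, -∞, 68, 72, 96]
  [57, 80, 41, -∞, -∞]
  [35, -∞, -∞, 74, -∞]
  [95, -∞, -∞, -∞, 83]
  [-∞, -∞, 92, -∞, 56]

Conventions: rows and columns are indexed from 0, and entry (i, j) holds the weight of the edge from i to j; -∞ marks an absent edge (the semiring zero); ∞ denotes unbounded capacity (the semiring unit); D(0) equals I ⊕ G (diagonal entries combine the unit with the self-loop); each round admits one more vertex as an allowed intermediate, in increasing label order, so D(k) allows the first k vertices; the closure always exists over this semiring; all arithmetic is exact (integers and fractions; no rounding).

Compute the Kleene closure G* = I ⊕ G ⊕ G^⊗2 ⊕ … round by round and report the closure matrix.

D(0):
  [∞, -∞, 68, 72, 96]
  [57, ∞, 41, -∞, -∞]
  [35, -∞, ∞, 74, -∞]
  [95, -∞, -∞, ∞, 83]
  [-∞, -∞, 92, -∞, ∞]
D(1):
  [∞, -∞, 68, 72, 96]
  [57, ∞, 57, 57, 57]
  [35, -∞, ∞, 74, 35]
  [95, -∞, 68, ∞, 95]
  [-∞, -∞, 92, -∞, ∞]
D(2):
  [∞, -∞, 68, 72, 96]
  [57, ∞, 57, 57, 57]
  [35, -∞, ∞, 74, 35]
  [95, -∞, 68, ∞, 95]
  [-∞, -∞, 92, -∞, ∞]
D(3):
  [∞, -∞, 68, 72, 96]
  [57, ∞, 57, 57, 57]
  [35, -∞, ∞, 74, 35]
  [95, -∞, 68, ∞, 95]
  [35, -∞, 92, 74, ∞]
D(4):
  [∞, -∞, 68, 72, 96]
  [57, ∞, 57, 57, 57]
  [74, -∞, ∞, 74, 74]
  [95, -∞, 68, ∞, 95]
  [74, -∞, 92, 74, ∞]
D(5):
  [∞, -∞, 92, 74, 96]
  [57, ∞, 57, 57, 57]
  [74, -∞, ∞, 74, 74]
  [95, -∞, 92, ∞, 95]
  [74, -∞, 92, 74, ∞]
Answer: G* = [[∞, -∞, 92, 74, 96], [57, ∞, 57, 57, 57], [74, -∞, ∞, 74, 74], [95, -∞, 92, ∞, 95], [74, -∞, 92, 74, ∞]]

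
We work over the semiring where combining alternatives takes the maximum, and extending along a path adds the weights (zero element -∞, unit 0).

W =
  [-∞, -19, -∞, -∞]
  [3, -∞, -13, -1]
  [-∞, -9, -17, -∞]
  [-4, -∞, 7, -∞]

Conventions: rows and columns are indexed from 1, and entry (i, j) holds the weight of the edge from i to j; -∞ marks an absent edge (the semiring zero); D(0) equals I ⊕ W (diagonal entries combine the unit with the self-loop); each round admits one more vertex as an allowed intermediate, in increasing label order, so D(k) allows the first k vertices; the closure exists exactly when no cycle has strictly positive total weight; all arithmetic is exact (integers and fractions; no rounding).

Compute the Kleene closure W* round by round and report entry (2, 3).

D(0):
  [0, -19, -∞, -∞]
  [3, 0, -13, -1]
  [-∞, -9, 0, -∞]
  [-4, -∞, 7, 0]
D(1):
  [0, -19, -∞, -∞]
  [3, 0, -13, -1]
  [-∞, -9, 0, -∞]
  [-4, -23, 7, 0]
D(2):
  [0, -19, -32, -20]
  [3, 0, -13, -1]
  [-6, -9, 0, -10]
  [-4, -23, 7, 0]
D(3):
  [0, -19, -32, -20]
  [3, 0, -13, -1]
  [-6, -9, 0, -10]
  [1, -2, 7, 0]
D(4):
  [0, -19, -13, -20]
  [3, 0, 6, -1]
  [-6, -9, 0, -10]
  [1, -2, 7, 0]
Answer: W*[2][3] = 6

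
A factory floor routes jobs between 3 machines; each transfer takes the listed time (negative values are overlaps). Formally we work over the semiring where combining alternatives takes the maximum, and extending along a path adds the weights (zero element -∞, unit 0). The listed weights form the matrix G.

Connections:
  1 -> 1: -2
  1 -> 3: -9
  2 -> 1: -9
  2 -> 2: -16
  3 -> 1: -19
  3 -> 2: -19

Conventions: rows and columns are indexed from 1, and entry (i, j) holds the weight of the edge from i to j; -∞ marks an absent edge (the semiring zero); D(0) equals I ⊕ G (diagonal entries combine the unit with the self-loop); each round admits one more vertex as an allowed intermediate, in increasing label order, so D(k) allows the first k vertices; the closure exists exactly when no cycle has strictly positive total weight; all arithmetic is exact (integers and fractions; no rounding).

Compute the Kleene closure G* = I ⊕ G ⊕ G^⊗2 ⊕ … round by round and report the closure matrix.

D(0):
  [0, -∞, -9]
  [-9, 0, -∞]
  [-19, -19, 0]
D(1):
  [0, -∞, -9]
  [-9, 0, -18]
  [-19, -19, 0]
D(2):
  [0, -∞, -9]
  [-9, 0, -18]
  [-19, -19, 0]
D(3):
  [0, -28, -9]
  [-9, 0, -18]
  [-19, -19, 0]
Answer: G* = [[0, -28, -9], [-9, 0, -18], [-19, -19, 0]]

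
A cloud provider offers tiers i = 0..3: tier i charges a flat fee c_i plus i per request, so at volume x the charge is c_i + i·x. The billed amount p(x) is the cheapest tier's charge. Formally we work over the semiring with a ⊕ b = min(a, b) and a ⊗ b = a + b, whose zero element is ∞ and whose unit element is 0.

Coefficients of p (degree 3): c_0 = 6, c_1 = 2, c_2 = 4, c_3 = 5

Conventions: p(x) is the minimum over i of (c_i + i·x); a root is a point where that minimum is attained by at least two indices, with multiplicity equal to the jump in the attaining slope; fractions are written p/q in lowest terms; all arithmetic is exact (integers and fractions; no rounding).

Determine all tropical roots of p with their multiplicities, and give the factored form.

hull edge (i=0, c=6) to (i=1, c=2): slope -4, span 1
hull edge (i=1, c=2) to (i=3, c=5): slope 3/2, span 2
Factored form: p(x) = 5 ⊗ (x ⊕ (-3/2)) ⊗ (x ⊕ (-3/2)) ⊗ (x ⊕ 4)
Answer: roots = -3/2 (mult 2), 4 (mult 1)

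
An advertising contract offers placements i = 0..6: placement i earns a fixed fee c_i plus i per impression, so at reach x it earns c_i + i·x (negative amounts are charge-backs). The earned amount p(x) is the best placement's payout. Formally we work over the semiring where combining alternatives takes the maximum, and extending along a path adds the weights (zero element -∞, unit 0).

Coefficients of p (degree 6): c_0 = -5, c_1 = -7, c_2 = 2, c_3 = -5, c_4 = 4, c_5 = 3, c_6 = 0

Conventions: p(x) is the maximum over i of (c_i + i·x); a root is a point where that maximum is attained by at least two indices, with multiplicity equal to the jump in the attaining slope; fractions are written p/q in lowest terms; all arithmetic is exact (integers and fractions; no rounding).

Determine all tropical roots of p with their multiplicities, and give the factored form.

hull edge (i=0, c=-5) to (i=2, c=2): slope 7/2, span 2
hull edge (i=2, c=2) to (i=4, c=4): slope 1, span 2
hull edge (i=4, c=4) to (i=5, c=3): slope -1, span 1
hull edge (i=5, c=3) to (i=6, c=0): slope -3, span 1
Factored form: p(x) = 0 ⊗ (x ⊕ (-7/2)) ⊗ (x ⊕ (-7/2)) ⊗ (x ⊕ (-1)) ⊗ (x ⊕ (-1)) ⊗ (x ⊕ 1) ⊗ (x ⊕ 3)
Answer: roots = -7/2 (mult 2), -1 (mult 2), 1 (mult 1), 3 (mult 1)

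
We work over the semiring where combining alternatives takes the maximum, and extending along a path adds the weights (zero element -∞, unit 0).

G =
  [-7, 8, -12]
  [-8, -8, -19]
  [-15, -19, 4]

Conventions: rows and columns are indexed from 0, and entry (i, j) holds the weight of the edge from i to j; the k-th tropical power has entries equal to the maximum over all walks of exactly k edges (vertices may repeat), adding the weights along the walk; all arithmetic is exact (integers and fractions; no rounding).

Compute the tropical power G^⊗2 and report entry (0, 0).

G^⊗2:
  [0, 1, -8]
  [-15, 0, -15]
  [-11, -7, 8]
Key observation: the optimum is the walk 0->1->0, with weight 8 + (-8) = 0.
Optimal value attained by: walk 0->1->0.
Answer: (G^⊗2)[0][0] = 0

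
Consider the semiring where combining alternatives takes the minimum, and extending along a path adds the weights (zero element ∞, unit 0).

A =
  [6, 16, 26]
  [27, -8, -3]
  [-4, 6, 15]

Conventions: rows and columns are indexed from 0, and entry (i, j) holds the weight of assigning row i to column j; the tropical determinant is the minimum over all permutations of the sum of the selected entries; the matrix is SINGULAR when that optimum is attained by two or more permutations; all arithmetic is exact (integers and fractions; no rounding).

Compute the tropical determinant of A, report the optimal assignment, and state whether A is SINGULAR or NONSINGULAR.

σ = (0, 1, 2): 6 + (-8) + 15 = 13
σ = (0, 2, 1): 6 + (-3) + 6 = 9
σ = (1, 0, 2): 16 + 27 + 15 = 58
σ = (1, 2, 0): 16 + (-3) + (-4) = 9
σ = (2, 0, 1): 26 + 27 + 6 = 59
σ = (2, 1, 0): 26 + (-8) + (-4) = 14
Optimal value attained by: σ = (0, 2, 1).
Answer: det⊕(A) = 9; verdict: SINGULAR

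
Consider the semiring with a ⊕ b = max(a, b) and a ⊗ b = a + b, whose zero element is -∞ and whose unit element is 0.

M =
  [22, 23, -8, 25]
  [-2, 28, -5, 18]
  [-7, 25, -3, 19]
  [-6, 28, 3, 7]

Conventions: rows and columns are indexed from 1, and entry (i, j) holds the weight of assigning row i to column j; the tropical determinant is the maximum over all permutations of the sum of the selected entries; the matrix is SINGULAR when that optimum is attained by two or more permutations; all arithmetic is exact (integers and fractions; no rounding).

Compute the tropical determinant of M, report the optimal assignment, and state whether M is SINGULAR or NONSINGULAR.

σ = (1, 2, 3, 4): 22 + 28 + (-3) + 7 = 54
σ = (1, 2, 4, 3): 22 + 28 + 19 + 3 = 72
σ = (1, 3, 2, 4): 22 + (-5) + 25 + 7 = 49
σ = (1, 3, 4, 2): 22 + (-5) + 19 + 28 = 64
σ = (1, 4, 2, 3): 22 + 18 + 25 + 3 = 68
σ = (1, 4, 3, 2): 22 + 18 + (-3) + 28 = 65
σ = (2, 1, 3, 4): 23 + (-2) + (-3) + 7 = 25
σ = (2, 1, 4, 3): 23 + (-2) + 19 + 3 = 43
σ = (2, 3, 1, 4): 23 + (-5) + (-7) + 7 = 18
σ = (2, 3, 4, 1): 23 + (-5) + 19 + (-6) = 31
σ = (2, 4, 1, 3): 23 + 18 + (-7) + 3 = 37
σ = (2, 4, 3, 1): 23 + 18 + (-3) + (-6) = 32
σ = (3, 1, 2, 4): (-8) + (-2) + 25 + 7 = 22
σ = (3, 1, 4, 2): (-8) + (-2) + 19 + 28 = 37
σ = (3, 2, 1, 4): (-8) + 28 + (-7) + 7 = 20
σ = (3, 2, 4, 1): (-8) + 28 + 19 + (-6) = 33
σ = (3, 4, 1, 2): (-8) + 18 + (-7) + 28 = 31
σ = (3, 4, 2, 1): (-8) + 18 + 25 + (-6) = 29
σ = (4, 1, 2, 3): 25 + (-2) + 25 + 3 = 51
σ = (4, 1, 3, 2): 25 + (-2) + (-3) + 28 = 48
σ = (4, 2, 1, 3): 25 + 28 + (-7) + 3 = 49
σ = (4, 2, 3, 1): 25 + 28 + (-3) + (-6) = 44
σ = (4, 3, 1, 2): 25 + (-5) + (-7) + 28 = 41
σ = (4, 3, 2, 1): 25 + (-5) + 25 + (-6) = 39
Optimal value attained by: σ = (1, 2, 4, 3).
Answer: det⊕(M) = 72; verdict: NONSINGULAR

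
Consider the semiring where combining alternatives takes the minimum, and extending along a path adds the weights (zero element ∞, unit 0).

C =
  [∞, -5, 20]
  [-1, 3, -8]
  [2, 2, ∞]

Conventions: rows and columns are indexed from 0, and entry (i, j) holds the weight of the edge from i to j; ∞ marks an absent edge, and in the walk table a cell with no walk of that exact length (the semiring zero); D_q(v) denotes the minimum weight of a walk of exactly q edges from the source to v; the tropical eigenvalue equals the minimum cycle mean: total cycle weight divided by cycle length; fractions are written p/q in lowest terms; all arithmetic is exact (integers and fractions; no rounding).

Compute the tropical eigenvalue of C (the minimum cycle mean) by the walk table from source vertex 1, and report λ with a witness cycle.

q=0: [∞, 0, ∞]
q=1: [-1, 3, -8]
q=2: [-6, -6, -5]
q=3: [-7, -11, -14]
Optimal cycle mean attained by: cycle 0->1->2->0, total (-5) + (-8) + 2, length 3.
Answer: λ = -11/3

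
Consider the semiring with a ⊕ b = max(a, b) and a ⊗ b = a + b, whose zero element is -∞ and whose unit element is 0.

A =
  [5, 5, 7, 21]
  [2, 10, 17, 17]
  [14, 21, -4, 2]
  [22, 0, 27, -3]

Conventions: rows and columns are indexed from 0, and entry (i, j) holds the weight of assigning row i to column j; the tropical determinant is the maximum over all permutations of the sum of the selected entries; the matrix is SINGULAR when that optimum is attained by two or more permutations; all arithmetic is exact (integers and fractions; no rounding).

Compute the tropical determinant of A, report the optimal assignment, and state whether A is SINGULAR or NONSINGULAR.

σ = (0, 1, 2, 3): 5 + 10 + (-4) + (-3) = 8
σ = (0, 1, 3, 2): 5 + 10 + 2 + 27 = 44
σ = (0, 2, 1, 3): 5 + 17 + 21 + (-3) = 40
σ = (0, 2, 3, 1): 5 + 17 + 2 + 0 = 24
σ = (0, 3, 1, 2): 5 + 17 + 21 + 27 = 70
σ = (0, 3, 2, 1): 5 + 17 + (-4) + 0 = 18
σ = (1, 0, 2, 3): 5 + 2 + (-4) + (-3) = 0
σ = (1, 0, 3, 2): 5 + 2 + 2 + 27 = 36
σ = (1, 2, 0, 3): 5 + 17 + 14 + (-3) = 33
σ = (1, 2, 3, 0): 5 + 17 + 2 + 22 = 46
σ = (1, 3, 0, 2): 5 + 17 + 14 + 27 = 63
σ = (1, 3, 2, 0): 5 + 17 + (-4) + 22 = 40
σ = (2, 0, 1, 3): 7 + 2 + 21 + (-3) = 27
σ = (2, 0, 3, 1): 7 + 2 + 2 + 0 = 11
σ = (2, 1, 0, 3): 7 + 10 + 14 + (-3) = 28
σ = (2, 1, 3, 0): 7 + 10 + 2 + 22 = 41
σ = (2, 3, 0, 1): 7 + 17 + 14 + 0 = 38
σ = (2, 3, 1, 0): 7 + 17 + 21 + 22 = 67
σ = (3, 0, 1, 2): 21 + 2 + 21 + 27 = 71
σ = (3, 0, 2, 1): 21 + 2 + (-4) + 0 = 19
σ = (3, 1, 0, 2): 21 + 10 + 14 + 27 = 72
σ = (3, 1, 2, 0): 21 + 10 + (-4) + 22 = 49
σ = (3, 2, 0, 1): 21 + 17 + 14 + 0 = 52
σ = (3, 2, 1, 0): 21 + 17 + 21 + 22 = 81
Optimal value attained by: σ = (3, 2, 1, 0).
Answer: det⊕(A) = 81; verdict: NONSINGULAR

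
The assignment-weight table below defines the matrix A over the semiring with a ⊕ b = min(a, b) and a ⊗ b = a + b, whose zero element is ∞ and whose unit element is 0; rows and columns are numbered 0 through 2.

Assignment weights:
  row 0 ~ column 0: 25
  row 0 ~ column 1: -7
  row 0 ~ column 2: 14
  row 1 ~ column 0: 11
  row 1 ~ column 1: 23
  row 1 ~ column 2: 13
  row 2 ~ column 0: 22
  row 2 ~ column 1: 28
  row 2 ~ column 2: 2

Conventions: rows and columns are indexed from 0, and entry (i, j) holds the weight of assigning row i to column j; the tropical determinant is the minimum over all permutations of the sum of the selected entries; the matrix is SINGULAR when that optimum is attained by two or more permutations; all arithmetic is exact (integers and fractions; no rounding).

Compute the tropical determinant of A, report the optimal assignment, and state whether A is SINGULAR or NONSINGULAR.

σ = (0, 1, 2): 25 + 23 + 2 = 50
σ = (0, 2, 1): 25 + 13 + 28 = 66
σ = (1, 0, 2): (-7) + 11 + 2 = 6
σ = (1, 2, 0): (-7) + 13 + 22 = 28
σ = (2, 0, 1): 14 + 11 + 28 = 53
σ = (2, 1, 0): 14 + 23 + 22 = 59
Optimal value attained by: σ = (1, 0, 2).
Answer: det⊕(A) = 6; verdict: NONSINGULAR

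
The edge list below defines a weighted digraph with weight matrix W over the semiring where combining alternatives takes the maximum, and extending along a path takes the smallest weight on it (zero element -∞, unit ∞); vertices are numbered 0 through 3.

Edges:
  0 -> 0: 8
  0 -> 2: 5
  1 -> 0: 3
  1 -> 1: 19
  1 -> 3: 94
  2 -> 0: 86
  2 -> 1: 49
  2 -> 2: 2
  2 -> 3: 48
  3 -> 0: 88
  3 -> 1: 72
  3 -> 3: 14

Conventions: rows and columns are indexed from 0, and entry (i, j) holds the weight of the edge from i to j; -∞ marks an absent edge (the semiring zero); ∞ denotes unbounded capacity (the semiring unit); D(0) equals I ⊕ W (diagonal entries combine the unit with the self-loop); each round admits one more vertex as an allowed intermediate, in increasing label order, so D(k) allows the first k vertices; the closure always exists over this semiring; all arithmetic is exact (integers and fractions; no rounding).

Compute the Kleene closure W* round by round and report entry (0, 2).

D(0):
  [∞, -∞, 5, -∞]
  [3, ∞, -∞, 94]
  [86, 49, ∞, 48]
  [88, 72, -∞, ∞]
D(1):
  [∞, -∞, 5, -∞]
  [3, ∞, 3, 94]
  [86, 49, ∞, 48]
  [88, 72, 5, ∞]
D(2):
  [∞, -∞, 5, -∞]
  [3, ∞, 3, 94]
  [86, 49, ∞, 49]
  [88, 72, 5, ∞]
D(3):
  [∞, 5, 5, 5]
  [3, ∞, 3, 94]
  [86, 49, ∞, 49]
  [88, 72, 5, ∞]
D(4):
  [∞, 5, 5, 5]
  [88, ∞, 5, 94]
  [86, 49, ∞, 49]
  [88, 72, 5, ∞]
Answer: W*[0][2] = 5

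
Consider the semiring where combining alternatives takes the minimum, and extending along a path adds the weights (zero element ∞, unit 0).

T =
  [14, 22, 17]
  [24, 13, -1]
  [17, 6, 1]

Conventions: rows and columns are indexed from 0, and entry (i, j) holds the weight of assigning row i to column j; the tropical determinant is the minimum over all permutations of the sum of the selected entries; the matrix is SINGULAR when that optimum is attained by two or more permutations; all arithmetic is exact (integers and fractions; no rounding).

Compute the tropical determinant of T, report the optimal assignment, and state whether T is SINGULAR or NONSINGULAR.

σ = (0, 1, 2): 14 + 13 + 1 = 28
σ = (0, 2, 1): 14 + (-1) + 6 = 19
σ = (1, 0, 2): 22 + 24 + 1 = 47
σ = (1, 2, 0): 22 + (-1) + 17 = 38
σ = (2, 0, 1): 17 + 24 + 6 = 47
σ = (2, 1, 0): 17 + 13 + 17 = 47
Optimal value attained by: σ = (0, 2, 1).
Answer: det⊕(T) = 19; verdict: NONSINGULAR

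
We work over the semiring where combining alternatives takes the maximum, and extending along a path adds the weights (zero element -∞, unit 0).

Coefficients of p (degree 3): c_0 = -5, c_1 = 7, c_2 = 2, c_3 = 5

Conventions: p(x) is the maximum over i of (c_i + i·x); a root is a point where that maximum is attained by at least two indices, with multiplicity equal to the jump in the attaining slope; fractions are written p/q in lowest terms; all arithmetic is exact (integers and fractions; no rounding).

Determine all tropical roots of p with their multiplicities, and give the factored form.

hull edge (i=0, c=-5) to (i=1, c=7): slope 12, span 1
hull edge (i=1, c=7) to (i=3, c=5): slope -1, span 2
Factored form: p(x) = 5 ⊗ (x ⊕ (-12)) ⊗ (x ⊕ 1) ⊗ (x ⊕ 1)
Answer: roots = -12 (mult 1), 1 (mult 2)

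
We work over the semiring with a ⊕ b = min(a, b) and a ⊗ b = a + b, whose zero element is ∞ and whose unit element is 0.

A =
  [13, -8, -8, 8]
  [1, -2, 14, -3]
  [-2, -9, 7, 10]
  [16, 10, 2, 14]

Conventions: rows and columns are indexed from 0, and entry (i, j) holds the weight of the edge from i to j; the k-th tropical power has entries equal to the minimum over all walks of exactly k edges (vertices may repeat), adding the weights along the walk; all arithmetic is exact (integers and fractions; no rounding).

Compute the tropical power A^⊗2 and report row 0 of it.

A^⊗2:
  [-10, -17, -1, -11]
  [-1, -7, -7, -5]
  [-8, -11, -10, -12]
  [0, -7, 8, 7]
Answer: row 0 of A^⊗2 = [-10, -17, -1, -11]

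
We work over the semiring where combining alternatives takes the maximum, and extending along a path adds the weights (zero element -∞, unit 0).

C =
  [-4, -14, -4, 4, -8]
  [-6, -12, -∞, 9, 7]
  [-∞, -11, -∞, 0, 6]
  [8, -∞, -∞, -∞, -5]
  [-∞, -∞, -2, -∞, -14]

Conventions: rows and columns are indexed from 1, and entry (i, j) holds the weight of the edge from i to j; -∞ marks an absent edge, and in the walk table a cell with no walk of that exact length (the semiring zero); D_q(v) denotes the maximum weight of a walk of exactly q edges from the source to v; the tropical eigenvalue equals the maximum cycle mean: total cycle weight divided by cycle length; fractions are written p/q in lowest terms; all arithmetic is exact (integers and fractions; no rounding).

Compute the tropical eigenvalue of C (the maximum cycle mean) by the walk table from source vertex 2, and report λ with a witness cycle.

q=0: [-∞, 0, -∞, -∞, -∞]
q=1: [-6, -12, -∞, 9, 7]
q=2: [17, -20, 5, -2, 4]
q=3: [13, 3, 13, 21, 11]
q=4: [29, 2, 9, 17, 19]
q=5: [25, 15, 25, 33, 21]
Optimal cycle mean attained by: cycle 1->4->1, total 4 + 8, length 2.
Answer: λ = 6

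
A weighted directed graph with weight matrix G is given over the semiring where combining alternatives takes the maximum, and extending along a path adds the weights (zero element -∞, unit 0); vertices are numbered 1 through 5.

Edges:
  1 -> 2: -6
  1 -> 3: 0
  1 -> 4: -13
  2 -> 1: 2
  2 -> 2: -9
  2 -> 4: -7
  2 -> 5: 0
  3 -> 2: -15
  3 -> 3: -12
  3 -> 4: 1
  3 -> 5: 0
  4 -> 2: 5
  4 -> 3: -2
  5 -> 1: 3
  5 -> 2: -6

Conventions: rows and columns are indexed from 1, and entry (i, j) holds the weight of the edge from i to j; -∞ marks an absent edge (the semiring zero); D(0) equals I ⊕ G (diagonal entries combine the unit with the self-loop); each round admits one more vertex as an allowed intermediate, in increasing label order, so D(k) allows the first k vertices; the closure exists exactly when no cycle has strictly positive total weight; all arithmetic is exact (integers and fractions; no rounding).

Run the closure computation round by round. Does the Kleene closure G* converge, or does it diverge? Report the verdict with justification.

D(0):
  [0, -6, 0, -13, -∞]
  [2, 0, -∞, -7, 0]
  [-∞, -15, 0, 1, 0]
  [-∞, 5, -2, 0, -∞]
  [3, -6, -∞, -∞, 0]
D(1):
  [0, -6, 0, -13, -∞]
  [2, 0, 2, -7, 0]
  [-∞, -15, 0, 1, 0]
  [-∞, 5, -2, 0, -∞]
  [3, -3, 3, -10, 0]
D(2):
  [0, -6, 0, -13, -6]
  [2, 0, 2, -7, 0]
  [-13, -15, 0, 1, 0]
  [7, 5, 7, 0, 5]
  [3, -3, 3, -10, 0]
Detection: at round 3, diagonal entry (4, 4) turns strictly positive.
Key observation: the cycle 4->2->1->3->4 has total weight 5 + 2 + 0 + 1, which is strictly positive.
Answer: DIVERGES — positive cycle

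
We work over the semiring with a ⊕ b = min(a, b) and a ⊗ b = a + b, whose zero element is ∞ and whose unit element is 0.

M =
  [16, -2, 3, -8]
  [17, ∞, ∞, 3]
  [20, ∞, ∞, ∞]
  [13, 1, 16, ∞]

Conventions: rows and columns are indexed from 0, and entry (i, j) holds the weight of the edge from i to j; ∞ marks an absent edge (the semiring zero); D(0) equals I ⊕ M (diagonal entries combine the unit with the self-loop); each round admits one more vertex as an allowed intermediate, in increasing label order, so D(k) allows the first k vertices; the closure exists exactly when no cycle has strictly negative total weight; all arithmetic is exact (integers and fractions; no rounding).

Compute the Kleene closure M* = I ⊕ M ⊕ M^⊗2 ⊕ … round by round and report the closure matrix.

D(0):
  [0, -2, 3, -8]
  [17, 0, ∞, 3]
  [20, ∞, 0, ∞]
  [13, 1, 16, 0]
D(1):
  [0, -2, 3, -8]
  [17, 0, 20, 3]
  [20, 18, 0, 12]
  [13, 1, 16, 0]
D(2):
  [0, -2, 3, -8]
  [17, 0, 20, 3]
  [20, 18, 0, 12]
  [13, 1, 16, 0]
D(3):
  [0, -2, 3, -8]
  [17, 0, 20, 3]
  [20, 18, 0, 12]
  [13, 1, 16, 0]
D(4):
  [0, -7, 3, -8]
  [16, 0, 19, 3]
  [20, 13, 0, 12]
  [13, 1, 16, 0]
Answer: M* = [[0, -7, 3, -8], [16, 0, 19, 3], [20, 13, 0, 12], [13, 1, 16, 0]]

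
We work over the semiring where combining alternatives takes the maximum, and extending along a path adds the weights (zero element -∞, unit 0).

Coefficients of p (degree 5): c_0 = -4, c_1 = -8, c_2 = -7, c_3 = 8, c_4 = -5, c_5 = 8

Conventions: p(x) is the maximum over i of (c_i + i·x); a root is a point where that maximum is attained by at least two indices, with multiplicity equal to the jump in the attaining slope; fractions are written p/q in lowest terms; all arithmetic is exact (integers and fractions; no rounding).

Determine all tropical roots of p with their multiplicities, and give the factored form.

hull edge (i=0, c=-4) to (i=3, c=8): slope 4, span 3
hull edge (i=3, c=8) to (i=5, c=8): slope 0, span 2
Factored form: p(x) = 8 ⊗ (x ⊕ (-4)) ⊗ (x ⊕ (-4)) ⊗ (x ⊕ (-4)) ⊗ (x ⊕ 0) ⊗ (x ⊕ 0)
Answer: roots = -4 (mult 3), 0 (mult 2)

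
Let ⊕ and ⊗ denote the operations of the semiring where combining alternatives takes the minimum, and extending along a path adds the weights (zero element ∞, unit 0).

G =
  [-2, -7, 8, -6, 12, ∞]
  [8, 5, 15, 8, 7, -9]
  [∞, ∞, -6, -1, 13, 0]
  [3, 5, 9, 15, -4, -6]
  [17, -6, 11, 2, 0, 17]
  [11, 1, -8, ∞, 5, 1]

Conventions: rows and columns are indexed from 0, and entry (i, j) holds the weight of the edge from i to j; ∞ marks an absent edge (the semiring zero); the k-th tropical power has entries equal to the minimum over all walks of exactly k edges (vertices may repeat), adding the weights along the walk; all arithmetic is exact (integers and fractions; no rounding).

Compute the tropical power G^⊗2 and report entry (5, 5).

G^⊗2:
  [-4, -9, 2, -8, -10, -16]
  [2, -8, -17, 2, -4, -8]
  [2, 1, -12, -7, -5, -7]
  [1, -10, -14, -3, -4, -5]
  [2, -6, 5, 2, -2, -15]
  [9, -1, -14, -9, 5, -8]
Key observation: the optimum is the walk 5->1->5, with weight 1 + (-9) = -8.
Optimal value attained by: walk 5->1->5.
Answer: (G^⊗2)[5][5] = -8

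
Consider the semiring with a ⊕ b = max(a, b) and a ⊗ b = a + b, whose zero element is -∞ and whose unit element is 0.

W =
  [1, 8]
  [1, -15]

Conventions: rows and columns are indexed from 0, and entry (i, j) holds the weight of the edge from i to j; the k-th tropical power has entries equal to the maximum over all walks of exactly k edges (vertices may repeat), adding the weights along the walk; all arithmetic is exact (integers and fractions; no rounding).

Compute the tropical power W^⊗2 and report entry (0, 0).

W^⊗2:
  [9, 9]
  [2, 9]
Key observation: the optimum is the walk 0->1->0, with weight 8 + 1 = 9.
Optimal value attained by: walk 0->1->0.
Answer: (W^⊗2)[0][0] = 9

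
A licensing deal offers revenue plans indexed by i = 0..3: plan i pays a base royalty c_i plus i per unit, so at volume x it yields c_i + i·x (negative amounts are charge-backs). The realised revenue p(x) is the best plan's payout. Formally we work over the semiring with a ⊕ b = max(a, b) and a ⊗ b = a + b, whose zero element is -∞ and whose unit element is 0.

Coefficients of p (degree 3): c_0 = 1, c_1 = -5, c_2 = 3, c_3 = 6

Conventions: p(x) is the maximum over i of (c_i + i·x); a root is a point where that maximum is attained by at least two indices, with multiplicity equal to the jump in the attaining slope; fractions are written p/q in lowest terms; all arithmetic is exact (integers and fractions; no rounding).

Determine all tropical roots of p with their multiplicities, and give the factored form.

hull edge (i=0, c=1) to (i=3, c=6): slope 5/3, span 3
Factored form: p(x) = 6 ⊗ (x ⊕ (-5/3)) ⊗ (x ⊕ (-5/3)) ⊗ (x ⊕ (-5/3))
Answer: roots = -5/3 (mult 3)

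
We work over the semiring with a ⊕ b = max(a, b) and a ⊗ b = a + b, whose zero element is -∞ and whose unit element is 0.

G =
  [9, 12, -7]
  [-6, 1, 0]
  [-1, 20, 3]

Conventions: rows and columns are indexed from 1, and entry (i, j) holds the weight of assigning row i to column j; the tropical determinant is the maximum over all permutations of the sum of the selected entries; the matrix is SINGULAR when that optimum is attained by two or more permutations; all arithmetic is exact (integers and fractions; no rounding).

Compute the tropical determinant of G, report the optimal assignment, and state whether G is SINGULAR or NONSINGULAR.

σ = (1, 2, 3): 9 + 1 + 3 = 13
σ = (1, 3, 2): 9 + 0 + 20 = 29
σ = (2, 1, 3): 12 + (-6) + 3 = 9
σ = (2, 3, 1): 12 + 0 + (-1) = 11
σ = (3, 1, 2): (-7) + (-6) + 20 = 7
σ = (3, 2, 1): (-7) + 1 + (-1) = -7
Optimal value attained by: σ = (1, 3, 2).
Answer: det⊕(G) = 29; verdict: NONSINGULAR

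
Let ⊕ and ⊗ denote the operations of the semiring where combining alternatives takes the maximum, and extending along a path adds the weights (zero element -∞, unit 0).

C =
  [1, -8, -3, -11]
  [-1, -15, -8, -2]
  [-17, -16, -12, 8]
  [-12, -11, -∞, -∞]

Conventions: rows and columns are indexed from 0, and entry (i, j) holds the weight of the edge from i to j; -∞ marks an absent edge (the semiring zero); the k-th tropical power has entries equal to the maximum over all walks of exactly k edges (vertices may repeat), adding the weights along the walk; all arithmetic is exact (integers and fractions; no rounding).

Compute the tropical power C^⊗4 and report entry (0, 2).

C^⊗2:
  [2, -7, -2, 5]
  [0, -9, -4, 0]
  [-4, -3, -20, -4]
  [-11, -20, -15, -13]
C^⊗3:
  [3, -6, -1, 6]
  [1, -8, -3, 4]
  [-3, -12, -7, -5]
  [-10, -19, -14, -7]
C^⊗4:
  [4, -5, 0, 7]
  [2, -7, -2, 5]
  [-2, -11, -6, 1]
  [-9, -18, -13, -6]
Key observation: the optimum is the walk 0->0->0->0->2, with weight 1 + 1 + 1 + (-3) = 0.
Optimal value attained by: walk 0->0->0->0->2.
Answer: (C^⊗4)[0][2] = 0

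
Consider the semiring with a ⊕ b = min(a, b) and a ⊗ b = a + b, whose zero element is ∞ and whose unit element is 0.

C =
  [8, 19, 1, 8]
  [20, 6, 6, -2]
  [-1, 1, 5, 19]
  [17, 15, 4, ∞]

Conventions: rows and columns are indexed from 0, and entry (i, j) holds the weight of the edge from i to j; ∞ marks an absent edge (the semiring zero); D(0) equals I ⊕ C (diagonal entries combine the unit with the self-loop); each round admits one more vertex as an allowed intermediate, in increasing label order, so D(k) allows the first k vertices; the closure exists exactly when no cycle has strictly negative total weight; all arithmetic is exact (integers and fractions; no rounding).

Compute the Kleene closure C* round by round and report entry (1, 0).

D(0):
  [0, 19, 1, 8]
  [20, 0, 6, -2]
  [-1, 1, 0, 19]
  [17, 15, 4, 0]
D(1):
  [0, 19, 1, 8]
  [20, 0, 6, -2]
  [-1, 1, 0, 7]
  [17, 15, 4, 0]
D(2):
  [0, 19, 1, 8]
  [20, 0, 6, -2]
  [-1, 1, 0, -1]
  [17, 15, 4, 0]
D(3):
  [0, 2, 1, 0]
  [5, 0, 6, -2]
  [-1, 1, 0, -1]
  [3, 5, 4, 0]
D(4):
  [0, 2, 1, 0]
  [1, 0, 2, -2]
  [-1, 1, 0, -1]
  [3, 5, 4, 0]
Answer: C*[1][0] = 1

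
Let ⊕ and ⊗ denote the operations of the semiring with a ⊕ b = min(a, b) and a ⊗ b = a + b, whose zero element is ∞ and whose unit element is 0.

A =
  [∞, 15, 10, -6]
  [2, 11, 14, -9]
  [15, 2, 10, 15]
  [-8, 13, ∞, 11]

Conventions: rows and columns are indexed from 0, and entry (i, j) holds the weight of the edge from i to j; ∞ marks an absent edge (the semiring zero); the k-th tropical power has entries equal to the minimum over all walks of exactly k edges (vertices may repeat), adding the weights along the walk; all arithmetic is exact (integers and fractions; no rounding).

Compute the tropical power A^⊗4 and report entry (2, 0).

A^⊗2:
  [-14, 7, 20, 5]
  [-17, 4, 12, -4]
  [4, 12, 16, -7]
  [3, 7, 2, -14]
A^⊗3:
  [-3, 1, -4, -20]
  [-12, -2, -7, -23]
  [-15, 6, 14, -2]
  [-22, -1, 12, -3]
A^⊗4:
  [-28, -7, 6, -9]
  [-31, -10, -2, -18]
  [-10, 0, -5, -21]
  [-11, -7, -12, -28]
Key observation: the optimum is the walk 2->1->0->3->0, with weight 2 + 2 + (-6) + (-8) = -10.
Optimal value attained by: walk 2->1->0->3->0.
Answer: (A^⊗4)[2][0] = -10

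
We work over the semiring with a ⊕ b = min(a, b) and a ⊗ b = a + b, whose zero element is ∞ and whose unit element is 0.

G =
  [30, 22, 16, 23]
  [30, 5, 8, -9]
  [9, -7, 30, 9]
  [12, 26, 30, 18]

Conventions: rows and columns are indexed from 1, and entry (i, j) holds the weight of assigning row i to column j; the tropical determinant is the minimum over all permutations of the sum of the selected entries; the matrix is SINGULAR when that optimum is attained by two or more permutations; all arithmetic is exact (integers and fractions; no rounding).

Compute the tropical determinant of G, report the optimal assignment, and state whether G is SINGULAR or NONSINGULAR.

σ = (1, 2, 3, 4): 30 + 5 + 30 + 18 = 83
σ = (1, 2, 4, 3): 30 + 5 + 9 + 30 = 74
σ = (1, 3, 2, 4): 30 + 8 + (-7) + 18 = 49
σ = (1, 3, 4, 2): 30 + 8 + 9 + 26 = 73
σ = (1, 4, 2, 3): 30 + (-9) + (-7) + 30 = 44
σ = (1, 4, 3, 2): 30 + (-9) + 30 + 26 = 77
σ = (2, 1, 3, 4): 22 + 30 + 30 + 18 = 100
σ = (2, 1, 4, 3): 22 + 30 + 9 + 30 = 91
σ = (2, 3, 1, 4): 22 + 8 + 9 + 18 = 57
σ = (2, 3, 4, 1): 22 + 8 + 9 + 12 = 51
σ = (2, 4, 1, 3): 22 + (-9) + 9 + 30 = 52
σ = (2, 4, 3, 1): 22 + (-9) + 30 + 12 = 55
σ = (3, 1, 2, 4): 16 + 30 + (-7) + 18 = 57
σ = (3, 1, 4, 2): 16 + 30 + 9 + 26 = 81
σ = (3, 2, 1, 4): 16 + 5 + 9 + 18 = 48
σ = (3, 2, 4, 1): 16 + 5 + 9 + 12 = 42
σ = (3, 4, 1, 2): 16 + (-9) + 9 + 26 = 42
σ = (3, 4, 2, 1): 16 + (-9) + (-7) + 12 = 12
σ = (4, 1, 2, 3): 23 + 30 + (-7) + 30 = 76
σ = (4, 1, 3, 2): 23 + 30 + 30 + 26 = 109
σ = (4, 2, 1, 3): 23 + 5 + 9 + 30 = 67
σ = (4, 2, 3, 1): 23 + 5 + 30 + 12 = 70
σ = (4, 3, 1, 2): 23 + 8 + 9 + 26 = 66
σ = (4, 3, 2, 1): 23 + 8 + (-7) + 12 = 36
Optimal value attained by: σ = (3, 4, 2, 1).
Answer: det⊕(G) = 12; verdict: NONSINGULAR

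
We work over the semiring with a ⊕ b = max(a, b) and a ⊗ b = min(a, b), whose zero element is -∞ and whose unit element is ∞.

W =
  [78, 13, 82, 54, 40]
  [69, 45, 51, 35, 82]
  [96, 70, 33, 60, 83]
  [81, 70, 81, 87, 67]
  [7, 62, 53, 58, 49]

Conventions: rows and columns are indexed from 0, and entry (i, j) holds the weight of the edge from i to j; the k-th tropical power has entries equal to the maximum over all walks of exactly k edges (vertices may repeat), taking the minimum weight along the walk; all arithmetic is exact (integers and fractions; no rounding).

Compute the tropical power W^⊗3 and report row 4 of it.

W^⊗2:
  [82, 70, 78, 60, 82]
  [69, 62, 69, 58, 51]
  [78, 62, 82, 60, 70]
  [81, 70, 81, 87, 81]
  [62, 58, 58, 58, 62]
W^⊗3:
  [78, 70, 82, 60, 78]
  [69, 69, 69, 60, 69]
  [82, 70, 78, 60, 82]
  [81, 70, 81, 87, 81]
  [62, 62, 62, 58, 58]
Answer: row 4 of W^⊗3 = [62, 62, 62, 58, 58]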